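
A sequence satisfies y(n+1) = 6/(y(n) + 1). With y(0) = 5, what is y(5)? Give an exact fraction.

y(1) = 6/(5 + 1) = 1.
y(2) = 6/(1 + 1) = 3.
y(3) = 6/(3 + 1) = 3/2.
y(4) = 6/(3/2 + 1) = 12/5.
y(5) = 6/(12/5 + 1) = 30/17.

30/17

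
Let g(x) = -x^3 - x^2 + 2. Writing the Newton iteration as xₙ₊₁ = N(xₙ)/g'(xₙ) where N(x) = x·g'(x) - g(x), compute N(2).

-22

g'(x) = -3x^2 - 2x.
N(x) = x·g'(x) - g(x) = x·(-3x^2 - 2x) - (-x^3 - x^2 + 2) = -2x^3 - x^2 - 2.
N(2) = -22.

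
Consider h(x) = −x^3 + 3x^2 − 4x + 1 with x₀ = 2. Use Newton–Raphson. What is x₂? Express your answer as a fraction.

h'(x) = −3x^2 + 6x − 4.
h(2) = −3, h'(2) = −4, so x₁ = 2 − (−3)/(−4) = 5/4.
h(5/4) = −81/64, h'(5/4) = −19/16, so x₂ = (5/4) − (−81/64)/(−19/16) = 7/38.

7/38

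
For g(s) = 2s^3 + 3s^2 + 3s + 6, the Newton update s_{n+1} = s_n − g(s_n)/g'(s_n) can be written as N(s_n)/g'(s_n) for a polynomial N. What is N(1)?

1

g'(s) = 6s^2 + 6s + 3.
N(s) = s·g'(s) − g(s) = s·(6s^2 + 6s + 3) − (2s^3 + 3s^2 + 3s + 6) = 4s^3 + 3s^2 − 6.
N(1) = 1.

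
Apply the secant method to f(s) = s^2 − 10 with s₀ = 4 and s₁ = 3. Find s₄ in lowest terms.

3001/949

f(4) = 6, f(3) = −1. s₂ = 3 − (−1)·(3 − 4)/((−1) − 6) = 22/7.
f(3) = −1, f(22/7) = −6/49. s₃ = (22/7) − (−6/49)·((22/7) − 3)/((−6/49) − (−1)) = 136/43.
f(22/7) = −6/49, f(136/43) = 6/1849. s₄ = (136/43) − (6/1849)·((136/43) − (22/7))/((6/1849) − (−6/49)) = 3001/949.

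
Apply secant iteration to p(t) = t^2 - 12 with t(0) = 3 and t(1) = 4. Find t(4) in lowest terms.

p(3) = -3, p(4) = 4. t(2) = 4 - 4·(4 - 3)/(4 - (-3)) = 24/7.
p(4) = 4, p(24/7) = -12/49. t(3) = (24/7) - (-12/49)·((24/7) - 4)/((-12/49) - 4) = 45/13.
p(24/7) = -12/49, p(45/13) = -3/169. t(4) = (45/13) - (-3/169)·((45/13) - (24/7))/((-3/169) - (-12/49)) = 724/209.

724/209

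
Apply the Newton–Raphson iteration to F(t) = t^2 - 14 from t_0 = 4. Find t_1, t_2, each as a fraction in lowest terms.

F'(t) = 2t.
F(4) = 2, F'(4) = 8, so t_1 = 4 - 2/8 = 15/4.
F(15/4) = 1/16, F'(15/4) = 15/2, so t_2 = (15/4) - (1/16)/(15/2) = 449/120.

t_1 = 15/4, t_2 = 449/120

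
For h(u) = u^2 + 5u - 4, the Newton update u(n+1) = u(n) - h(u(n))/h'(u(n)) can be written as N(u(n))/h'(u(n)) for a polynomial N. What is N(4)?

h'(u) = 2u + 5.
N(u) = u·h'(u) - h(u) = u·(2u + 5) - (u^2 + 5u - 4) = u^2 + 4.
N(4) = 20.

20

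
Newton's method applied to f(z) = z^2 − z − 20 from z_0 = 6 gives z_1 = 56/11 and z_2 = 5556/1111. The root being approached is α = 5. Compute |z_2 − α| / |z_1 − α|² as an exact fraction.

z_1 − α = 56/11 − 5 = 1/11, so |z_1 − α| = 1/11.
z_2 − α = 5556/1111 − 5 = 1/1111, so |z_2 − α| = 1/1111.
|z_1 − α|² = 1/121.
Ratio = (1/1111) / (1/121) = 11/101.

11/101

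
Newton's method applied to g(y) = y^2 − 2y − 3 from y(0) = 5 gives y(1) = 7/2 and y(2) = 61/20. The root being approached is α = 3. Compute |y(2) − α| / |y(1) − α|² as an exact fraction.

y(1) − α = 7/2 − 3 = 1/2, so |y(1) − α| = 1/2.
y(2) − α = 61/20 − 3 = 1/20, so |y(2) − α| = 1/20.
|y(1) − α|² = 1/4.
Ratio = (1/20) / (1/4) = 1/5.

1/5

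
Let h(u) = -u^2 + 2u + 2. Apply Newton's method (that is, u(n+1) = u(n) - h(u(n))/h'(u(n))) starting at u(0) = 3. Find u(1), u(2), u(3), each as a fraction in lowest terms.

u(1) = 11/4, u(2) = 153/56, u(3) = 29681/10864

h'(u) = -2u + 2.
h(3) = -1, h'(3) = -4, so u(1) = 3 - (-1)/(-4) = 11/4.
h(11/4) = -1/16, h'(11/4) = -7/2, so u(2) = (11/4) - (-1/16)/(-7/2) = 153/56.
h(153/56) = -1/3136, h'(153/56) = -97/28, so u(3) = (153/56) - (-1/3136)/(-97/28) = 29681/10864.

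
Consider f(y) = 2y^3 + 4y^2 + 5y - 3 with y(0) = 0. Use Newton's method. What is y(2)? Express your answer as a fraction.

51/115

f'(y) = 6y^2 + 8y + 5.
f(0) = -3, f'(0) = 5, so y(1) = 0 - (-3)/5 = 3/5.
f(3/5) = 234/125, f'(3/5) = 299/25, so y(2) = (3/5) - (234/125)/(299/25) = 51/115.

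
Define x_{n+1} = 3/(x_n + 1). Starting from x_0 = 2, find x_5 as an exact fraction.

33/26

x_1 = 3/(2 + 1) = 1.
x_2 = 3/(1 + 1) = 3/2.
x_3 = 3/(3/2 + 1) = 6/5.
x_4 = 3/(6/5 + 1) = 15/11.
x_5 = 3/(15/11 + 1) = 33/26.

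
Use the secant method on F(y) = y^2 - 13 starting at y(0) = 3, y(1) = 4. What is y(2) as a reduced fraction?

25/7

F(3) = -4, F(4) = 3. y(2) = 4 - 3·(4 - 3)/(3 - (-4)) = 25/7.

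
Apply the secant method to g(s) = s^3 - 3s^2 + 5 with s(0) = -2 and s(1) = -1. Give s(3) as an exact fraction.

g(-2) = -15, g(-1) = 1. s(2) = (-1) - 1·((-1) - (-2))/(1 - (-15)) = -17/16.
g(-1) = 1, g(-17/16) = 1695/4096. s(3) = (-17/16) - (1695/4096)·((-17/16) - (-1))/((1695/4096) - 1) = -2657/2401.

-2657/2401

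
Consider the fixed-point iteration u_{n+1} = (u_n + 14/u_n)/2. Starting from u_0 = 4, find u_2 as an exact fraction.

449/120

u_1 = (4 + 14/4)/2 = 15/4.
u_2 = (15/4 + 14/(15/4))/2 = 449/120.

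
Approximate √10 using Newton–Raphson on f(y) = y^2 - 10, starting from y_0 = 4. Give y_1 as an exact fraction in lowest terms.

13/4

f'(y) = 2y.
f(4) = 6, f'(4) = 8, so y_1 = 4 - 6/8 = 13/4.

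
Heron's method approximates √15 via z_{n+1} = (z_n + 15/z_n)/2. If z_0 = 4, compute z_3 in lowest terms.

7380481/1905632

z_1 = (4 + 15/4)/2 = 31/8.
z_2 = (31/8 + 15/(31/8))/2 = 1921/496.
z_3 = (1921/496 + 15/(1921/496))/2 = 7380481/1905632.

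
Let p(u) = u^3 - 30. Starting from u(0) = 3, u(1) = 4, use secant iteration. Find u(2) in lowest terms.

114/37

p(3) = -3, p(4) = 34. u(2) = 4 - 34·(4 - 3)/(34 - (-3)) = 114/37.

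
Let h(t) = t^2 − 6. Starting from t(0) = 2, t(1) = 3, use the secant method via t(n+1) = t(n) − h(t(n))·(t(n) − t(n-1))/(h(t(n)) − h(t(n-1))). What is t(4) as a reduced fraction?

h(2) = −2, h(3) = 3. t(2) = 3 − 3·(3 − 2)/(3 − (−2)) = 12/5.
h(3) = 3, h(12/5) = −6/25. t(3) = (12/5) − (−6/25)·((12/5) − 3)/((−6/25) − 3) = 22/9.
h(12/5) = −6/25, h(22/9) = −2/81. t(4) = (22/9) − (−2/81)·((22/9) − (12/5))/((−2/81) − (−6/25)) = 267/109.

267/109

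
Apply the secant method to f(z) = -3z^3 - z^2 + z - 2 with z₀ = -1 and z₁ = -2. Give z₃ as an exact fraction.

f(-1) = -1, f(-2) = 16. z₂ = (-2) - 16·((-2) - (-1))/(16 - (-1)) = -18/17.
f(-2) = 16, f(-18/17) = -3040/4913. z₃ = (-18/17) - (-3040/4913)·((-18/17) - (-2))/((-3040/4913) - 16) = -5582/5103.

-5582/5103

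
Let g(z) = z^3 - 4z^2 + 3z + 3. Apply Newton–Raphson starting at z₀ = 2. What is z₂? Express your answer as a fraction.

5/2

g'(z) = 3z^2 - 8z + 3.
g(2) = 1, g'(2) = -1, so z₁ = 2 - 1/(-1) = 3.
g(3) = 3, g'(3) = 6, so z₂ = 3 - 3/6 = 5/2.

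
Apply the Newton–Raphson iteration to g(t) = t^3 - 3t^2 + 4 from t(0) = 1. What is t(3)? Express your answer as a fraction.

21563/11205

g'(t) = 3t^2 - 6t.
g(1) = 2, g'(1) = -3, so t(1) = 1 - 2/(-3) = 5/3.
g(5/3) = 8/27, g'(5/3) = -5/3, so t(2) = (5/3) - (8/27)/(-5/3) = 83/45.
g(83/45) = 6272/91125, g'(83/45) = -581/675, so t(3) = (83/45) - (6272/91125)/(-581/675) = 21563/11205.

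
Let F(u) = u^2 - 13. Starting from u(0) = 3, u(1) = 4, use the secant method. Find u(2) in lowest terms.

25/7

F(3) = -4, F(4) = 3. u(2) = 4 - 3·(4 - 3)/(3 - (-4)) = 25/7.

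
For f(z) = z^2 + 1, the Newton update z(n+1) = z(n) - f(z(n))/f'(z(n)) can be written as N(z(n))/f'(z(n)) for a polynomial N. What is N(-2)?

f'(z) = 2z.
N(z) = z·f'(z) - f(z) = z·(2z) - (z^2 + 1) = z^2 - 1.
N(-2) = 3.

3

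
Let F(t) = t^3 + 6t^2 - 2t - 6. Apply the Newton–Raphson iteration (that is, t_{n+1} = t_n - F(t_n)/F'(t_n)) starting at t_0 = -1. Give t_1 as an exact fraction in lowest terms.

-10/11

F'(t) = 3t^2 + 12t - 2.
F(-1) = 1, F'(-1) = -11, so t_1 = (-1) - 1/(-11) = -10/11.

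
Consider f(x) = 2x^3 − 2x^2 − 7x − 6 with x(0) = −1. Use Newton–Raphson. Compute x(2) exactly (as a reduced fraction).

−6/7

f'(x) = 6x^2 − 4x − 7.
f(−1) = −3, f'(−1) = 3, so x(1) = (−1) − (−3)/3 = 0.
f(0) = −6, f'(0) = −7, so x(2) = 0 − (−6)/(−7) = −6/7.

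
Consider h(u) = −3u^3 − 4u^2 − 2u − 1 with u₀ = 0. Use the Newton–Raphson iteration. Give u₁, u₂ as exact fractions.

u₁ = −1/2, u₂ = −3

h'(u) = −9u^2 − 8u − 2.
h(0) = −1, h'(0) = −2, so u₁ = 0 − (−1)/(−2) = −1/2.
h(−1/2) = −5/8, h'(−1/2) = −1/4, so u₂ = (−1/2) − (−5/8)/(−1/4) = −3.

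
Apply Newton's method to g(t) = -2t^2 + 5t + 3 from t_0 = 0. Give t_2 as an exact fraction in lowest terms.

-93/185

g'(t) = -4t + 5.
g(0) = 3, g'(0) = 5, so t_1 = 0 - 3/5 = -3/5.
g(-3/5) = -18/25, g'(-3/5) = 37/5, so t_2 = (-3/5) - (-18/25)/(37/5) = -93/185.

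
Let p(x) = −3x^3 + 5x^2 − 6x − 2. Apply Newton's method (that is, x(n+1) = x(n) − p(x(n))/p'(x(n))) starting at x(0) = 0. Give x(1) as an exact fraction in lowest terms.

−1/3

p'(x) = −9x^2 + 10x − 6.
p(0) = −2, p'(0) = −6, so x(1) = 0 − (−2)/(−6) = −1/3.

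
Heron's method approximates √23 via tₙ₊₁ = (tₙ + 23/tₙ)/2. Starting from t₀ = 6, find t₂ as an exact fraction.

6793/1416

t₁ = (6 + 23/6)/2 = 59/12.
t₂ = (59/12 + 23/(59/12))/2 = 6793/1416.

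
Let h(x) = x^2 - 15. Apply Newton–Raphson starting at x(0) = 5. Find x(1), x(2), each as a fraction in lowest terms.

x(1) = 4, x(2) = 31/8

h'(x) = 2x.
h(5) = 10, h'(5) = 10, so x(1) = 5 - 10/10 = 4.
h(4) = 1, h'(4) = 8, so x(2) = 4 - 1/8 = 31/8.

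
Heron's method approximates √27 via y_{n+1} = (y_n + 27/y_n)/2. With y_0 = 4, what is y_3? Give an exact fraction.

y_1 = (4 + 27/4)/2 = 43/8.
y_2 = (43/8 + 27/(43/8))/2 = 3577/688.
y_3 = (3577/688 + 27/(3577/688))/2 = 25575217/4921952.

25575217/4921952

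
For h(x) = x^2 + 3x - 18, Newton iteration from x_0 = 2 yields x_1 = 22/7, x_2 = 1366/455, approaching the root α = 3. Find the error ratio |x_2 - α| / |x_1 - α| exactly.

x_1 - α = 22/7 - 3 = 1/7, so |x_1 - α| = 1/7.
x_2 - α = 1366/455 - 3 = 1/455, so |x_2 - α| = 1/455.
Ratio = (1/455) / (1/7) = 1/65.

1/65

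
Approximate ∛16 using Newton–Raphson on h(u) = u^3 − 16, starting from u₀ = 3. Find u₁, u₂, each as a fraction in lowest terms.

u₁ = 70/27, u₂ = 250232/99225

h'(u) = 3u^2.
h(3) = 11, h'(3) = 27, so u₁ = 3 − 11/27 = 70/27.
h(70/27) = 28072/19683, h'(70/27) = 4900/243, so u₂ = (70/27) − (28072/19683)/(4900/243) = 250232/99225.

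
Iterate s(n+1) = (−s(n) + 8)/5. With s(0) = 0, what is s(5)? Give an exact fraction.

s(1) = (−0 + 8)/5 = 8/5.
s(2) = (−(8/5) + 8)/5 = 32/25.
s(3) = (−(32/25) + 8)/5 = 168/125.
s(4) = (−(168/125) + 8)/5 = 832/625.
s(5) = (−(832/625) + 8)/5 = 4168/3125.

4168/3125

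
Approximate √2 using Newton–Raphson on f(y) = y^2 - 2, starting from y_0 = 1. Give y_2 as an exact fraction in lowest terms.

f'(y) = 2y.
f(1) = -1, f'(1) = 2, so y_1 = 1 - (-1)/2 = 3/2.
f(3/2) = 1/4, f'(3/2) = 3, so y_2 = (3/2) - (1/4)/3 = 17/12.

17/12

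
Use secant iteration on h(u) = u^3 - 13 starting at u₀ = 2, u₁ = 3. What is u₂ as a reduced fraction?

h(2) = -5, h(3) = 14. u₂ = 3 - 14·(3 - 2)/(14 - (-5)) = 43/19.

43/19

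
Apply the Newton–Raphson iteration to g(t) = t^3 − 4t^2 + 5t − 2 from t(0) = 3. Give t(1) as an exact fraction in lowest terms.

g'(t) = 3t^2 − 8t + 5.
g(3) = 4, g'(3) = 8, so t(1) = 3 − 4/8 = 5/2.

5/2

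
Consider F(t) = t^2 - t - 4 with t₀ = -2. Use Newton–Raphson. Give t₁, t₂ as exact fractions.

F'(t) = 2t - 1.
F(-2) = 2, F'(-2) = -5, so t₁ = (-2) - 2/(-5) = -8/5.
F(-8/5) = 4/25, F'(-8/5) = -21/5, so t₂ = (-8/5) - (4/25)/(-21/5) = -164/105.

t₁ = -8/5, t₂ = -164/105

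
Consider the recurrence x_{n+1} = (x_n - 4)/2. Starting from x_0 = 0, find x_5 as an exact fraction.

-31/8

x_1 = (0 - 4)/2 = -2.
x_2 = ((-2) - 4)/2 = -3.
x_3 = ((-3) - 4)/2 = -7/2.
x_4 = ((-7/2) - 4)/2 = -15/4.
x_5 = ((-15/4) - 4)/2 = -31/8.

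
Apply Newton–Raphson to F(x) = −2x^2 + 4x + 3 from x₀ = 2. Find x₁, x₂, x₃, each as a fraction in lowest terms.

F'(x) = −4x + 4.
F(2) = 3, F'(2) = −4, so x₁ = 2 − 3/(−4) = 11/4.
F(11/4) = −9/8, F'(11/4) = −7, so x₂ = (11/4) − (−9/8)/(−7) = 145/56.
F(145/56) = −81/1568, F'(145/56) = −89/14, so x₃ = (145/56) − (−81/1568)/(−89/14) = 25729/9968.

x₁ = 11/4, x₂ = 145/56, x₃ = 25729/9968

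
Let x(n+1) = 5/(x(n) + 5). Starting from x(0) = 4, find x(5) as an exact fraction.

345/404

x(1) = 5/(4 + 5) = 5/9.
x(2) = 5/(5/9 + 5) = 9/10.
x(3) = 5/(9/10 + 5) = 50/59.
x(4) = 5/(50/59 + 5) = 59/69.
x(5) = 5/(59/69 + 5) = 345/404.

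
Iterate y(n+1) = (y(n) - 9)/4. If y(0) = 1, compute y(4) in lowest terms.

y(1) = (1 - 9)/4 = -2.
y(2) = ((-2) - 9)/4 = -11/4.
y(3) = ((-11/4) - 9)/4 = -47/16.
y(4) = ((-47/16) - 9)/4 = -191/64.

-191/64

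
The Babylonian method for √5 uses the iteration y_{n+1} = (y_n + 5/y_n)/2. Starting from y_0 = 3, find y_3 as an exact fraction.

y_1 = (3 + 5/3)/2 = 7/3.
y_2 = (7/3 + 5/(7/3))/2 = 47/21.
y_3 = (47/21 + 5/(47/21))/2 = 2207/987.

2207/987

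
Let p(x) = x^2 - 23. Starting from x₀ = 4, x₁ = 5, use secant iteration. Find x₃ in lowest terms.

p(4) = -7, p(5) = 2. x₂ = 5 - 2·(5 - 4)/(2 - (-7)) = 43/9.
p(5) = 2, p(43/9) = -14/81. x₃ = (43/9) - (-14/81)·((43/9) - 5)/((-14/81) - 2) = 211/44.

211/44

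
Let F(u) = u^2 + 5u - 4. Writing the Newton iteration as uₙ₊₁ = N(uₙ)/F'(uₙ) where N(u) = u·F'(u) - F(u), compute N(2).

F'(u) = 2u + 5.
N(u) = u·F'(u) - F(u) = u·(2u + 5) - (u^2 + 5u - 4) = u^2 + 4.
N(2) = 8.

8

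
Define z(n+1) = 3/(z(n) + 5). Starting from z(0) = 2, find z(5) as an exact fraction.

z(1) = 3/(2 + 5) = 3/7.
z(2) = 3/(3/7 + 5) = 21/38.
z(3) = 3/(21/38 + 5) = 114/211.
z(4) = 3/(114/211 + 5) = 633/1169.
z(5) = 3/(633/1169 + 5) = 3507/6478.

3507/6478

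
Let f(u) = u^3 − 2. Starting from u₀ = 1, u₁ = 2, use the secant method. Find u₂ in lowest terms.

f(1) = −1, f(2) = 6. u₂ = 2 − 6·(2 − 1)/(6 − (−1)) = 8/7.

8/7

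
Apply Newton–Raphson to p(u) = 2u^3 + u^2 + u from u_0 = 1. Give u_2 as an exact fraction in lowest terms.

725/2889

p'(u) = 6u^2 + 2u + 1.
p(1) = 4, p'(1) = 9, so u_1 = 1 − 4/9 = 5/9.
p(5/9) = 880/729, p'(5/9) = 107/27, so u_2 = (5/9) − (880/729)/(107/27) = 725/2889.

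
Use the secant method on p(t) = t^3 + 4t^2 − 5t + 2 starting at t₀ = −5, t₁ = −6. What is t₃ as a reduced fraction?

−19002/3755

p(−5) = 2, p(−6) = −40. t₂ = (−6) − (−40)·((−6) − (−5))/((−40) − 2) = −106/21.
p(−6) = −40, p(−106/21) = 5060/9261. t₃ = (−106/21) − (5060/9261)·((−106/21) − (−6))/((5060/9261) − (−40)) = −19002/3755.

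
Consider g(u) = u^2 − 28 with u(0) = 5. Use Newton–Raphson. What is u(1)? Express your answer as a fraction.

53/10

g'(u) = 2u.
g(5) = −3, g'(5) = 10, so u(1) = 5 − (−3)/10 = 53/10.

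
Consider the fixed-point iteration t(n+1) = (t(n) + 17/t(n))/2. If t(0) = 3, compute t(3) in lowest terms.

t(1) = (3 + 17/3)/2 = 13/3.
t(2) = (13/3 + 17/(13/3))/2 = 161/39.
t(3) = (161/39 + 17/(161/39))/2 = 25889/6279.

25889/6279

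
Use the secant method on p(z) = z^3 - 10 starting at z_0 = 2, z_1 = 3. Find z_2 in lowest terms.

p(2) = -2, p(3) = 17. z_2 = 3 - 17·(3 - 2)/(17 - (-2)) = 40/19.

40/19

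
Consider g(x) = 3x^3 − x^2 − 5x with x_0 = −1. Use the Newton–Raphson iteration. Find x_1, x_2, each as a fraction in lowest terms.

g'(x) = 9x^2 − 2x − 5.
g(−1) = 1, g'(−1) = 6, so x_1 = (−1) − 1/6 = −7/6.
g(−7/6) = −7/24, g'(−7/6) = 115/12, so x_2 = (−7/6) − (−7/24)/(115/12) = −392/345.

x_1 = −7/6, x_2 = −392/345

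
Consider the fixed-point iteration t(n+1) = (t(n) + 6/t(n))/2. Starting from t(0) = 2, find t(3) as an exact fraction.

t(1) = (2 + 6/2)/2 = 5/2.
t(2) = (5/2 + 6/(5/2))/2 = 49/20.
t(3) = (49/20 + 6/(49/20))/2 = 4801/1960.

4801/1960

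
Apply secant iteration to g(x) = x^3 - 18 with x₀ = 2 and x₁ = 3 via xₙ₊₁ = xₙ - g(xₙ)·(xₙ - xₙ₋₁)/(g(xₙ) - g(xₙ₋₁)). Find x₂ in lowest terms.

g(2) = -10, g(3) = 9. x₂ = 3 - 9·(3 - 2)/(9 - (-10)) = 48/19.

48/19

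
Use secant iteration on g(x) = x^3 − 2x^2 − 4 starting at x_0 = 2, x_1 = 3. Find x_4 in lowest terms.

15822867/6091849

g(2) = −4, g(3) = 5. x_2 = 3 − 5·(3 − 2)/(5 − (−4)) = 22/9.
g(3) = 5, g(22/9) = −980/729. x_3 = (22/9) − (−980/729)·((22/9) − 3)/((−980/729) − 5) = 474/185.
g(22/9) = −980/729, g(474/185) = −1960196/6331625. x_4 = (474/185) − (−1960196/6331625)·((474/185) − (22/9))/((−1960196/6331625) − (−980/729)) = 15822867/6091849.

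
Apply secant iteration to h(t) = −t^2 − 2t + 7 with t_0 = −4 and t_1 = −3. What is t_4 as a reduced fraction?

h(−4) = −1, h(−3) = 4. t_2 = (−3) − 4·((−3) − (−4))/(4 − (−1)) = −19/5.
h(−3) = 4, h(−19/5) = 4/25. t_3 = (−19/5) − (4/25)·((−19/5) − (−3))/((4/25) − 4) = −23/6.
h(−19/5) = 4/25, h(−23/6) = −1/36. t_4 = (−23/6) − (−1/36)·((−23/6) − (−19/5))/((−1/36) − (4/25)) = −647/169.

−647/169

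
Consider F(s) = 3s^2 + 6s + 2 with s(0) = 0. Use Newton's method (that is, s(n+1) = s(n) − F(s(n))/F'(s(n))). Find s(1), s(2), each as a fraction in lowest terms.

s(1) = −1/3, s(2) = −5/12

F'(s) = 6s + 6.
F(0) = 2, F'(0) = 6, so s(1) = 0 − 2/6 = −1/3.
F(−1/3) = 1/3, F'(−1/3) = 4, so s(2) = (−1/3) − (1/3)/4 = −5/12.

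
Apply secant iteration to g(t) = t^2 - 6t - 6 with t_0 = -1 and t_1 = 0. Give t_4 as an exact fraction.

-378/433

g(-1) = 1, g(0) = -6. t_2 = 0 - (-6)·(0 - (-1))/((-6) - 1) = -6/7.
g(0) = -6, g(-6/7) = -6/49. t_3 = (-6/7) - (-6/49)·((-6/7) - 0)/((-6/49) - (-6)) = -7/8.
g(-6/7) = -6/49, g(-7/8) = 1/64. t_4 = (-7/8) - (1/64)·((-7/8) - (-6/7))/((1/64) - (-6/49)) = -378/433.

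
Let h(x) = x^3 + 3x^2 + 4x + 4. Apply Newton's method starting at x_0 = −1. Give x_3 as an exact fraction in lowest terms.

−4413/2119

h'(x) = 3x^2 + 6x + 4.
h(−1) = 2, h'(−1) = 1, so x_1 = (−1) − 2/1 = −3.
h(−3) = −8, h'(−3) = 13, so x_2 = (−3) − (−8)/13 = −31/13.
h(−31/13) = −4480/2197, h'(−31/13) = 1141/169, so x_3 = (−31/13) − (−4480/2197)/(1141/169) = −4413/2119.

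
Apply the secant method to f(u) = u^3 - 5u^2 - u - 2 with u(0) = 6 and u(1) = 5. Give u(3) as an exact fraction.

490/93

f(6) = 28, f(5) = -7. u(2) = 5 - (-7)·(5 - 6)/((-7) - 28) = 26/5.
f(5) = -7, f(26/5) = -224/125. u(3) = (26/5) - (-224/125)·((26/5) - 5)/((-224/125) - (-7)) = 490/93.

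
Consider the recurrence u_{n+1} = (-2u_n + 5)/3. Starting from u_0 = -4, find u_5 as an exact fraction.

u_1 = (-2·(-4) + 5)/3 = 13/3.
u_2 = (-2·(13/3) + 5)/3 = -11/9.
u_3 = (-2·(-11/9) + 5)/3 = 67/27.
u_4 = (-2·(67/27) + 5)/3 = 1/81.
u_5 = (-2·(1/81) + 5)/3 = 403/243.

403/243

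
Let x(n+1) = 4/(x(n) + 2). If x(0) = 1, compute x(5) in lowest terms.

x(1) = 4/(1 + 2) = 4/3.
x(2) = 4/(4/3 + 2) = 6/5.
x(3) = 4/(6/5 + 2) = 5/4.
x(4) = 4/(5/4 + 2) = 16/13.
x(5) = 4/(16/13 + 2) = 26/21.

26/21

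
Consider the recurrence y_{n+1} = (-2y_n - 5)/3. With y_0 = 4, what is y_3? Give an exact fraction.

-67/27

y_1 = (-2·4 - 5)/3 = -13/3.
y_2 = (-2·(-13/3) - 5)/3 = 11/9.
y_3 = (-2·(11/9) - 5)/3 = -67/27.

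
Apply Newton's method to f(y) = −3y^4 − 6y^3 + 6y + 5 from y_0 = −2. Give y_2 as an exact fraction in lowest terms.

f'(y) = −12y^3 − 18y^2 + 6.
f(−2) = −7, f'(−2) = 30, so y_1 = (−2) − (−7)/30 = −53/30.
f(−53/30) = −469861/270000, f'(−53/30) = 17986/1125, so y_2 = (−53/30) − (−469861/270000)/(17986/1125) = −2385401/1438880.

−2385401/1438880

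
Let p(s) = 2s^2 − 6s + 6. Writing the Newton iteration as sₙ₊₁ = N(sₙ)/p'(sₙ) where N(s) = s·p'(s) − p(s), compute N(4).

p'(s) = 4s − 6.
N(s) = s·p'(s) − p(s) = s·(4s − 6) − (2s^2 − 6s + 6) = 2s^2 − 6.
N(4) = 26.

26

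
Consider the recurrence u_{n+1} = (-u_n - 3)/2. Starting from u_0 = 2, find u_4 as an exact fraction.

u_1 = (-2 - 3)/2 = -5/2.
u_2 = (-(-5/2) - 3)/2 = -1/4.
u_3 = (-(-1/4) - 3)/2 = -11/8.
u_4 = (-(-11/8) - 3)/2 = -13/16.

-13/16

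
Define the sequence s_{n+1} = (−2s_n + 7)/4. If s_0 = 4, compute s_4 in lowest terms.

s_1 = (−2·4 + 7)/4 = −1/4.
s_2 = (−2·(−1/4) + 7)/4 = 15/8.
s_3 = (−2·(15/8) + 7)/4 = 13/16.
s_4 = (−2·(13/16) + 7)/4 = 43/32.

43/32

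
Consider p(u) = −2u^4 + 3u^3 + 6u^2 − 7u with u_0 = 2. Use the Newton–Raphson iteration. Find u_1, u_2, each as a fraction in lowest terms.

p'(u) = −8u^3 + 9u^2 + 12u − 7.
p(2) = 2, p'(2) = −11, so u_1 = 2 − 2/(−11) = 24/11.
p(24/11) = −12792/14641, p'(24/11) = −28037/1331, so u_2 = (24/11) − (−12792/14641)/(−28037/1331) = 660096/308407.

u_1 = 24/11, u_2 = 660096/308407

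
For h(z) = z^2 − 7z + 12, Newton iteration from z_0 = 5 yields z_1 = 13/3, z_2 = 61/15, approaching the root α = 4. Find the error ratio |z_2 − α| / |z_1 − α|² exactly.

3/5

z_1 − α = 13/3 − 4 = 1/3, so |z_1 − α| = 1/3.
z_2 − α = 61/15 − 4 = 1/15, so |z_2 − α| = 1/15.
|z_1 − α|² = 1/9.
Ratio = (1/15) / (1/9) = 3/5.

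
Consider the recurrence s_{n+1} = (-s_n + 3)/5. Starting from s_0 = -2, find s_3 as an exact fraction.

13/25

s_1 = (-(-2) + 3)/5 = 1.
s_2 = (-1 + 3)/5 = 2/5.
s_3 = (-(2/5) + 3)/5 = 13/25.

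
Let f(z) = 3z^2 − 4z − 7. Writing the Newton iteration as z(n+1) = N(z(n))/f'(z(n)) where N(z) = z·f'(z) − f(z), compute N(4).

f'(z) = 6z − 4.
N(z) = z·f'(z) − f(z) = z·(6z − 4) − (3z^2 − 4z − 7) = 3z^2 + 7.
N(4) = 55.

55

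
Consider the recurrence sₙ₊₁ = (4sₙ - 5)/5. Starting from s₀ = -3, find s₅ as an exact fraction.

s₁ = (4·(-3) - 5)/5 = -17/5.
s₂ = (4·(-17/5) - 5)/5 = -93/25.
s₃ = (4·(-93/25) - 5)/5 = -497/125.
s₄ = (4·(-497/125) - 5)/5 = -2613/625.
s₅ = (4·(-2613/625) - 5)/5 = -13577/3125.

-13577/3125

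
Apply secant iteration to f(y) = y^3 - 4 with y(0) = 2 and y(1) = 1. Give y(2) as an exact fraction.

f(2) = 4, f(1) = -3. y(2) = 1 - (-3)·(1 - 2)/((-3) - 4) = 10/7.

10/7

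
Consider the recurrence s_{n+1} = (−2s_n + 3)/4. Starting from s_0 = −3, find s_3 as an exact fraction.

s_1 = (−2·(−3) + 3)/4 = 9/4.
s_2 = (−2·(9/4) + 3)/4 = −3/8.
s_3 = (−2·(−3/8) + 3)/4 = 15/16.

15/16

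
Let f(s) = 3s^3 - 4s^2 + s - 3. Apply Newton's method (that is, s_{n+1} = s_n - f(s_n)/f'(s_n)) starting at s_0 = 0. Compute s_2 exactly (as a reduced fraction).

f'(s) = 9s^2 - 8s + 1.
f(0) = -3, f'(0) = 1, so s_1 = 0 - (-3)/1 = 3.
f(3) = 45, f'(3) = 58, so s_2 = 3 - 45/58 = 129/58.

129/58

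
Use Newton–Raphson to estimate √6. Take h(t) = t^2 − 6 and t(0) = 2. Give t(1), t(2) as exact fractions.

h'(t) = 2t.
h(2) = −2, h'(2) = 4, so t(1) = 2 − (−2)/4 = 5/2.
h(5/2) = 1/4, h'(5/2) = 5, so t(2) = (5/2) − (1/4)/5 = 49/20.

t(1) = 5/2, t(2) = 49/20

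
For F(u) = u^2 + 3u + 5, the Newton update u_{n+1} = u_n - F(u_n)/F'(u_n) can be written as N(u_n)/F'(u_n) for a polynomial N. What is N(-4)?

11

F'(u) = 2u + 3.
N(u) = u·F'(u) - F(u) = u·(2u + 3) - (u^2 + 3u + 5) = u^2 - 5.
N(-4) = 11.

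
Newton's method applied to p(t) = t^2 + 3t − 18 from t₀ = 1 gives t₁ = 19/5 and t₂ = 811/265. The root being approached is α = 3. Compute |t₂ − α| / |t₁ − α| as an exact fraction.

4/53

t₁ − α = 19/5 − 3 = 4/5, so |t₁ − α| = 4/5.
t₂ − α = 811/265 − 3 = 16/265, so |t₂ − α| = 16/265.
Ratio = (16/265) / (4/5) = 4/53.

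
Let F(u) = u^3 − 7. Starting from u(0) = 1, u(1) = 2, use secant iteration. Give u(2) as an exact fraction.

F(1) = −6, F(2) = 1. u(2) = 2 − 1·(2 − 1)/(1 − (−6)) = 13/7.

13/7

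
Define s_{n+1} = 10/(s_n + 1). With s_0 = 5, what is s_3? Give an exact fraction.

s_1 = 10/(5 + 1) = 5/3.
s_2 = 10/(5/3 + 1) = 15/4.
s_3 = 10/(15/4 + 1) = 40/19.

40/19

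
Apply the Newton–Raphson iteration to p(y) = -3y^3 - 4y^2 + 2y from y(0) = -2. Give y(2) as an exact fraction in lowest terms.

-512/297

p'(y) = -9y^2 - 8y + 2.
p(-2) = 4, p'(-2) = -18, so y(1) = (-2) - 4/(-18) = -16/9.
p(-16/9) = 160/243, p'(-16/9) = -110/9, so y(2) = (-16/9) - (160/243)/(-110/9) = -512/297.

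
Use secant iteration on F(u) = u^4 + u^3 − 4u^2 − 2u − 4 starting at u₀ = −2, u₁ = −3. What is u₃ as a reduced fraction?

−7279/2998

F(−2) = −8, F(−3) = 20. u₂ = (−3) − 20·((−3) − (−2))/(20 − (−8)) = −16/7.
F(−3) = 20, F(−16/7) = −11940/2401. u₃ = (−16/7) − (−11940/2401)·((−16/7) − (−3))/((−11940/2401) − 20) = −7279/2998.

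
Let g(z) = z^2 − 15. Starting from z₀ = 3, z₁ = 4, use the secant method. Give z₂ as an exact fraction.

27/7

g(3) = −6, g(4) = 1. z₂ = 4 − 1·(4 − 3)/(1 − (−6)) = 27/7.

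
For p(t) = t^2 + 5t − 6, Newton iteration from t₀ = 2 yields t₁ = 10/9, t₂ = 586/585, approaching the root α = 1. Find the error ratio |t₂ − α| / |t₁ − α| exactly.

t₁ − α = 10/9 − 1 = 1/9, so |t₁ − α| = 1/9.
t₂ − α = 586/585 − 1 = 1/585, so |t₂ − α| = 1/585.
Ratio = (1/585) / (1/9) = 1/65.

1/65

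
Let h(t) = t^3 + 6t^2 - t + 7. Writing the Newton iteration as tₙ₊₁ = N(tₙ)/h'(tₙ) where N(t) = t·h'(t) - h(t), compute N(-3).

-7

h'(t) = 3t^2 + 12t - 1.
N(t) = t·h'(t) - h(t) = t·(3t^2 + 12t - 1) - (t^3 + 6t^2 - t + 7) = 2t^3 + 6t^2 - 7.
N(-3) = -7.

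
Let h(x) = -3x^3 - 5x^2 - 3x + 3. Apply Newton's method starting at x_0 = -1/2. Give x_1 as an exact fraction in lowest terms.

h'(x) = -9x^2 - 10x - 3.
h(-1/2) = 29/8, h'(-1/2) = -1/4, so x_1 = (-1/2) - (29/8)/(-1/4) = 14.

14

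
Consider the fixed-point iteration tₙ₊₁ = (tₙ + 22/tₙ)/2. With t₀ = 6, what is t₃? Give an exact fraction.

5330977/1136568

t₁ = (6 + 22/6)/2 = 29/6.
t₂ = (29/6 + 22/(29/6))/2 = 1633/348.
t₃ = (1633/348 + 22/(1633/348))/2 = 5330977/1136568.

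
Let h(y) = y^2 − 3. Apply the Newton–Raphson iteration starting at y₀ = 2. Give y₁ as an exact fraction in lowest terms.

7/4

h'(y) = 2y.
h(2) = 1, h'(2) = 4, so y₁ = 2 − 1/4 = 7/4.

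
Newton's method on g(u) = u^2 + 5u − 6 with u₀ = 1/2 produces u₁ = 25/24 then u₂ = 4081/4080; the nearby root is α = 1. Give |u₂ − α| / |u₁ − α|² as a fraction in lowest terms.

u₁ − α = 25/24 − 1 = 1/24, so |u₁ − α| = 1/24.
u₂ − α = 4081/4080 − 1 = 1/4080, so |u₂ − α| = 1/4080.
|u₁ − α|² = 1/576.
Ratio = (1/4080) / (1/576) = 12/85.

12/85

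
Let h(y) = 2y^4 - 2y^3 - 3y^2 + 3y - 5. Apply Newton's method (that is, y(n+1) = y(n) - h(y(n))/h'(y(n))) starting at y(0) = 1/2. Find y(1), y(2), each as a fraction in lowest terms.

h'(y) = 8y^3 - 6y^2 - 6y + 3.
h(1/2) = -35/8, h'(1/2) = -1/2, so y(1) = (1/2) - (-35/8)/(-1/2) = -33/4.
h(-33/4) = 1299725/128, h'(-33/4) = -4848, so y(2) = (-33/4) - (1299725/128)/(-4848) = -3819763/620544.

y(1) = -33/4, y(2) = -3819763/620544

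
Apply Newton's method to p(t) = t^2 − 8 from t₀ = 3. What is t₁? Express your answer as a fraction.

17/6

p'(t) = 2t.
p(3) = 1, p'(3) = 6, so t₁ = 3 − 1/6 = 17/6.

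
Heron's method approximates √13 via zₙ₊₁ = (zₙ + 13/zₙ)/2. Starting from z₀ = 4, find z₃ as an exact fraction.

z₁ = (4 + 13/4)/2 = 29/8.
z₂ = (29/8 + 13/(29/8))/2 = 1673/464.
z₃ = (1673/464 + 13/(1673/464))/2 = 5597777/1552544.

5597777/1552544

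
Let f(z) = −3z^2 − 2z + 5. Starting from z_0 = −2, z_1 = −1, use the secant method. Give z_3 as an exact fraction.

f(−2) = −3, f(−1) = 4. z_2 = (−1) − 4·((−1) − (−2))/(4 − (−3)) = −11/7.
f(−1) = 4, f(−11/7) = 36/49. z_3 = (−11/7) − (36/49)·((−11/7) − (−1))/((36/49) − 4) = −17/10.

−17/10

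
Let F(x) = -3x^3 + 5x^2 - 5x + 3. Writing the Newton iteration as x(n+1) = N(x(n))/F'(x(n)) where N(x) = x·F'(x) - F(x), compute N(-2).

F'(x) = -9x^2 + 10x - 5.
N(x) = x·F'(x) - F(x) = x·(-9x^2 + 10x - 5) - (-3x^3 + 5x^2 - 5x + 3) = -6x^3 + 5x^2 - 3.
N(-2) = 65.

65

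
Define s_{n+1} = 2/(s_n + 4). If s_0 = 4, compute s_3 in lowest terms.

s_1 = 2/(4 + 4) = 1/4.
s_2 = 2/(1/4 + 4) = 8/17.
s_3 = 2/(8/17 + 4) = 17/38.

17/38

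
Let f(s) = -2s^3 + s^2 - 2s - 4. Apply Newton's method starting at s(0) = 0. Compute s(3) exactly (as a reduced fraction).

-206/207

f'(s) = -6s^2 + 2s - 2.
f(0) = -4, f'(0) = -2, so s(1) = 0 - (-4)/(-2) = -2.
f(-2) = 20, f'(-2) = -30, so s(2) = (-2) - 20/(-30) = -4/3.
f(-4/3) = 140/27, f'(-4/3) = -46/3, so s(3) = (-4/3) - (140/27)/(-46/3) = -206/207.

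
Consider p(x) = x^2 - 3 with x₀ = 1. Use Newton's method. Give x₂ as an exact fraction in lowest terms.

p'(x) = 2x.
p(1) = -2, p'(1) = 2, so x₁ = 1 - (-2)/2 = 2.
p(2) = 1, p'(2) = 4, so x₂ = 2 - 1/4 = 7/4.

7/4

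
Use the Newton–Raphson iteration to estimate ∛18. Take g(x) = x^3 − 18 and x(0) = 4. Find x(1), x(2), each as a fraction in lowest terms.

g'(x) = 3x^2.
g(4) = 46, g'(4) = 48, so x(1) = 4 − 46/48 = 73/24.
g(73/24) = 140185/13824, g'(73/24) = 5329/192, so x(2) = (73/24) − (140185/13824)/(5329/192) = 513433/191844.

x(1) = 73/24, x(2) = 513433/191844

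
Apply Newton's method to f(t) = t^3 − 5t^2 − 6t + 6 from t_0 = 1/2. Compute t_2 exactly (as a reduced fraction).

f'(t) = 3t^2 − 10t − 6.
f(1/2) = 15/8, f'(1/2) = −41/4, so t_1 = (1/2) − (15/8)/(−41/4) = 28/41.
f(28/41) = −7650/68921, f'(28/41) = −19214/1681, so t_2 = (28/41) − (−7650/68921)/(−19214/1681) = 265171/393887.

265171/393887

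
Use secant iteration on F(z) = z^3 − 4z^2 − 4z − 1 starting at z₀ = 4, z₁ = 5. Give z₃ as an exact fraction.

F(4) = −17, F(5) = 4. z₂ = 5 − 4·(5 − 4)/(4 − (−17)) = 101/21.
F(5) = 4, F(101/21) = −14008/9261. z₃ = (101/21) − (−14008/9261)·((101/21) − 5)/((−14008/9261) − 4) = 62051/12763.

62051/12763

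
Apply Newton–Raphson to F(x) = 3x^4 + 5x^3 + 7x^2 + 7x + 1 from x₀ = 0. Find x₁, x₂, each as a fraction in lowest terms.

x₁ = −1/7, x₂ = −2119/12656

F'(x) = 12x^3 + 15x^2 + 14x + 7.
F(0) = 1, F'(0) = 7, so x₁ = 0 − 1/7 = −1/7.
F(−1/7) = 311/2401, F'(−1/7) = 1808/343, so x₂ = (−1/7) − (311/2401)/(1808/343) = −2119/12656.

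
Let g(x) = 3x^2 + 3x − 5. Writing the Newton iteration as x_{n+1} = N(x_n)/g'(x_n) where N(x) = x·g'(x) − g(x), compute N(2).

17

g'(x) = 6x + 3.
N(x) = x·g'(x) − g(x) = x·(6x + 3) − (3x^2 + 3x − 5) = 3x^2 + 5.
N(2) = 17.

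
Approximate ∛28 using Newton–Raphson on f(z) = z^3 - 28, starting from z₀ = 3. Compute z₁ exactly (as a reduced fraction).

82/27

f'(z) = 3z^2.
f(3) = -1, f'(3) = 27, so z₁ = 3 - (-1)/27 = 82/27.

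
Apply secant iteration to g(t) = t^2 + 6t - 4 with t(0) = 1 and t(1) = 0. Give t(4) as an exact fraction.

g(1) = 3, g(0) = -4. t(2) = 0 - (-4)·(0 - 1)/((-4) - 3) = 4/7.
g(0) = -4, g(4/7) = -12/49. t(3) = (4/7) - (-12/49)·((4/7) - 0)/((-12/49) - (-4)) = 14/23.
g(4/7) = -12/49, g(14/23) = 12/529. t(4) = (14/23) - (12/529)·((14/23) - (4/7))/((12/529) - (-12/49)) = 175/289.

175/289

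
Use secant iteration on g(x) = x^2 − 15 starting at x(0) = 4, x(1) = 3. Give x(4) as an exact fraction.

1677/433

g(4) = 1, g(3) = −6. x(2) = 3 − (−6)·(3 − 4)/((−6) − 1) = 27/7.
g(3) = −6, g(27/7) = −6/49. x(3) = (27/7) − (−6/49)·((27/7) − 3)/((−6/49) − (−6)) = 31/8.
g(27/7) = −6/49, g(31/8) = 1/64. x(4) = (31/8) − (1/64)·((31/8) − (27/7))/((1/64) − (−6/49)) = 1677/433.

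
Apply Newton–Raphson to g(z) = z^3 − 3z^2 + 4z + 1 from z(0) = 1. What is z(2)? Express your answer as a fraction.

−29/28

g'(z) = 3z^2 − 6z + 4.
g(1) = 3, g'(1) = 1, so z(1) = 1 − 3/1 = −2.
g(−2) = −27, g'(−2) = 28, so z(2) = (−2) − (−27)/28 = −29/28.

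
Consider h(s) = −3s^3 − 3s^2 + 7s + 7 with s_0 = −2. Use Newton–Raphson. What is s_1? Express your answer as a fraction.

h'(s) = −9s^2 − 6s + 7.
h(−2) = 5, h'(−2) = −17, so s_1 = (−2) − 5/(−17) = −29/17.

−29/17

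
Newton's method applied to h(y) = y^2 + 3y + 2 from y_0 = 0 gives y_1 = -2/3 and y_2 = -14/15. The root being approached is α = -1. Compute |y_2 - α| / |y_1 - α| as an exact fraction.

y_1 - α = -2/3 - (-1) = -2/3 + 1 = 1/3, so |y_1 - α| = 1/3.
y_2 - α = -14/15 - (-1) = -14/15 + 1 = 1/15, so |y_2 - α| = 1/15.
Ratio = (1/15) / (1/3) = 1/5.

1/5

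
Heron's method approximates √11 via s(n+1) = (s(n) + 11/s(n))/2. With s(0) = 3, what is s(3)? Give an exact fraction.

s(1) = (3 + 11/3)/2 = 10/3.
s(2) = (10/3 + 11/(10/3))/2 = 199/60.
s(3) = (199/60 + 11/(199/60))/2 = 79201/23880.

79201/23880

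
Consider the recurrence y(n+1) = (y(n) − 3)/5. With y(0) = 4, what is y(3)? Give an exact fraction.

−89/125

y(1) = (4 − 3)/5 = 1/5.
y(2) = ((1/5) − 3)/5 = −14/25.
y(3) = ((−14/25) − 3)/5 = −89/125.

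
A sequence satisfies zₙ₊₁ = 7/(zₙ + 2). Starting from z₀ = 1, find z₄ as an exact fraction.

329/185

z₁ = 7/(1 + 2) = 7/3.
z₂ = 7/(7/3 + 2) = 21/13.
z₃ = 7/(21/13 + 2) = 91/47.
z₄ = 7/(91/47 + 2) = 329/185.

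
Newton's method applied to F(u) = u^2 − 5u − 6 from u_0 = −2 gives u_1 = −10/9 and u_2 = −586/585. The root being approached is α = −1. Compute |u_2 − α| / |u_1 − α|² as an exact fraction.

u_1 − α = −10/9 − (−1) = −10/9 + 1 = −1/9, so |u_1 − α| = 1/9.
u_2 − α = −586/585 − (−1) = −586/585 + 1 = −1/585, so |u_2 − α| = 1/585.
|u_1 − α|² = 1/81.
Ratio = (1/585) / (1/81) = 9/65.

9/65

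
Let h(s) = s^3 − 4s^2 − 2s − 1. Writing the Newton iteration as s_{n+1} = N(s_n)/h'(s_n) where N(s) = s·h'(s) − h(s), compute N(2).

1

h'(s) = 3s^2 − 8s − 2.
N(s) = s·h'(s) − h(s) = s·(3s^2 − 8s − 2) − (s^3 − 4s^2 − 2s − 1) = 2s^3 − 4s^2 + 1.
N(2) = 1.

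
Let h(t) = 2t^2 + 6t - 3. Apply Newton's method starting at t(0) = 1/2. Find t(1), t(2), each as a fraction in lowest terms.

h'(t) = 4t + 6.
h(1/2) = 1/2, h'(1/2) = 8, so t(1) = (1/2) - (1/2)/8 = 7/16.
h(7/16) = 1/128, h'(7/16) = 31/4, so t(2) = (7/16) - (1/128)/(31/4) = 433/992.

t(1) = 7/16, t(2) = 433/992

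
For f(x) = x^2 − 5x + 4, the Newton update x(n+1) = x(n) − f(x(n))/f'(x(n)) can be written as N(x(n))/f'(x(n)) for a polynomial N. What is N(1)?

−3

f'(x) = 2x − 5.
N(x) = x·f'(x) − f(x) = x·(2x − 5) − (x^2 − 5x + 4) = x^2 − 4.
N(1) = −3.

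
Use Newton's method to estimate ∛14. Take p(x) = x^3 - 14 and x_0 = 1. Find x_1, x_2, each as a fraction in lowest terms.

p'(x) = 3x^2.
p(1) = -13, p'(1) = 3, so x_1 = 1 - (-13)/3 = 16/3.
p(16/3) = 3718/27, p'(16/3) = 256/3, so x_2 = (16/3) - (3718/27)/(256/3) = 4285/1152.

x_1 = 16/3, x_2 = 4285/1152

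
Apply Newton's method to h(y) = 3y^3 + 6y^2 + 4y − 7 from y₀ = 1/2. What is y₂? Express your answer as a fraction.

h'(y) = 9y^2 + 12y + 4.
h(1/2) = −25/8, h'(1/2) = 49/4, so y₁ = (1/2) − (−25/8)/(49/4) = 37/49.
h(37/49) = 86250/117649, h'(37/49) = 43681/2401, so y₂ = (37/49) − (86250/117649)/(43681/2401) = 1529947/2140369.

1529947/2140369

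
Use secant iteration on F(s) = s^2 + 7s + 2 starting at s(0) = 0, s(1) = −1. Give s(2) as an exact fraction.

F(0) = 2, F(−1) = −4. s(2) = (−1) − (−4)·((−1) − 0)/((−4) − 2) = −1/3.

−1/3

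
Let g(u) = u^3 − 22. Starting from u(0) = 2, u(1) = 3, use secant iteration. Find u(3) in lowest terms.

24946/8917

g(2) = −14, g(3) = 5. u(2) = 3 − 5·(3 − 2)/(5 − (−14)) = 52/19.
g(3) = 5, g(52/19) = −10290/6859. u(3) = (52/19) − (−10290/6859)·((52/19) − 3)/((−10290/6859) − 5) = 24946/8917.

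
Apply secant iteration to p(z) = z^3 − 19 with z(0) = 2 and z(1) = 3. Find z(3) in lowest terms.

22441/8443

p(2) = −11, p(3) = 8. z(2) = 3 − 8·(3 − 2)/(8 − (−11)) = 49/19.
p(3) = 8, p(49/19) = −12672/6859. z(3) = (49/19) − (−12672/6859)·((49/19) − 3)/((−12672/6859) − 8) = 22441/8443.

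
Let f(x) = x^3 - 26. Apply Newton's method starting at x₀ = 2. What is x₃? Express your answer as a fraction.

3224924/1087849

f'(x) = 3x^2.
f(2) = -18, f'(2) = 12, so x₁ = 2 - (-18)/12 = 7/2.
f(7/2) = 135/8, f'(7/2) = 147/4, so x₂ = (7/2) - (135/8)/(147/4) = 149/49.
f(149/49) = 249075/117649, f'(149/49) = 66603/2401, so x₃ = (149/49) - (249075/117649)/(66603/2401) = 3224924/1087849.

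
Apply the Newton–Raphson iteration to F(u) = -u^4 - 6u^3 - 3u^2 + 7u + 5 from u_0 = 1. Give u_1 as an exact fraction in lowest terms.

F'(u) = -4u^3 - 18u^2 - 6u + 7.
F(1) = 2, F'(1) = -21, so u_1 = 1 - 2/(-21) = 23/21.

23/21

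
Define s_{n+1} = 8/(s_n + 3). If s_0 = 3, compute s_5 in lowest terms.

s_1 = 8/(3 + 3) = 4/3.
s_2 = 8/(4/3 + 3) = 24/13.
s_3 = 8/(24/13 + 3) = 104/63.
s_4 = 8/(104/63 + 3) = 504/293.
s_5 = 8/(504/293 + 3) = 2344/1383.

2344/1383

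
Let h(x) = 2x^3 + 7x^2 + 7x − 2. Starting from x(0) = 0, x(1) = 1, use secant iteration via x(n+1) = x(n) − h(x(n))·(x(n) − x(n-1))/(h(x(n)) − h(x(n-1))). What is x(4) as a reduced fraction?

20979293/89771485

h(0) = −2, h(1) = 14. x(2) = 1 − 14·(1 − 0)/(14 − (−2)) = 1/8.
h(1) = 14, h(1/8) = −259/256. x(3) = (1/8) − (−259/256)·((1/8) − 1)/((−259/256) − 14) = 101/549.
h(1/8) = −259/256, h(101/549) = −76584746/165469149. x(4) = (101/549) − (−76584746/165469149)·((101/549) − (1/8))/((−76584746/165469149) − (−259/256)) = 20979293/89771485.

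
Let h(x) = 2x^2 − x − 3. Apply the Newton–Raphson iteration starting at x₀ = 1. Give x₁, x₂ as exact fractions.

x₁ = 5/3, x₂ = 77/51

h'(x) = 4x − 1.
h(1) = −2, h'(1) = 3, so x₁ = 1 − (−2)/3 = 5/3.
h(5/3) = 8/9, h'(5/3) = 17/3, so x₂ = (5/3) − (8/9)/(17/3) = 77/51.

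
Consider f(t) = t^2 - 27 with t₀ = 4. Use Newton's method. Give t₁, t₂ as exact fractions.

t₁ = 43/8, t₂ = 3577/688

f'(t) = 2t.
f(4) = -11, f'(4) = 8, so t₁ = 4 - (-11)/8 = 43/8.
f(43/8) = 121/64, f'(43/8) = 43/4, so t₂ = (43/8) - (121/64)/(43/4) = 3577/688.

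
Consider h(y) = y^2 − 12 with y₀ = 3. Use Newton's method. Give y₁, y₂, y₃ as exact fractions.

y₁ = 7/2, y₂ = 97/28, y₃ = 18817/5432

h'(y) = 2y.
h(3) = −3, h'(3) = 6, so y₁ = 3 − (−3)/6 = 7/2.
h(7/2) = 1/4, h'(7/2) = 7, so y₂ = (7/2) − (1/4)/7 = 97/28.
h(97/28) = 1/784, h'(97/28) = 97/14, so y₃ = (97/28) − (1/784)/(97/14) = 18817/5432.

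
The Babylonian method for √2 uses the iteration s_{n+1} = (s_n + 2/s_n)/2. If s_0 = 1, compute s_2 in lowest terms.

17/12

s_1 = (1 + 2/1)/2 = 3/2.
s_2 = (3/2 + 2/(3/2))/2 = 17/12.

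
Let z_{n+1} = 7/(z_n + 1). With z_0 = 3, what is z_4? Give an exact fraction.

z_1 = 7/(3 + 1) = 7/4.
z_2 = 7/(7/4 + 1) = 28/11.
z_3 = 7/(28/11 + 1) = 77/39.
z_4 = 7/(77/39 + 1) = 273/116.

273/116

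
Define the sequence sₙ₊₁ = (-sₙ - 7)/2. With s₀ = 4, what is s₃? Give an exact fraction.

s₁ = (-4 - 7)/2 = -11/2.
s₂ = (-(-11/2) - 7)/2 = -3/4.
s₃ = (-(-3/4) - 7)/2 = -25/8.

-25/8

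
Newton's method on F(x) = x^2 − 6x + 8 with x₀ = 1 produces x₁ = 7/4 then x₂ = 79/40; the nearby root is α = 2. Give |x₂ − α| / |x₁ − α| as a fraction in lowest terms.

1/10

x₁ − α = 7/4 − 2 = −1/4, so |x₁ − α| = 1/4.
x₂ − α = 79/40 − 2 = −1/40, so |x₂ − α| = 1/40.
Ratio = (1/40) / (1/4) = 1/10.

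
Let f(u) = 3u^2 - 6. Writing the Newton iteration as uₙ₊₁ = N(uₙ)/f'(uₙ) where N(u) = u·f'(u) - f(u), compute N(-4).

54

f'(u) = 6u.
N(u) = u·f'(u) - f(u) = u·(6u) - (3u^2 - 6) = 3u^2 + 6.
N(-4) = 54.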